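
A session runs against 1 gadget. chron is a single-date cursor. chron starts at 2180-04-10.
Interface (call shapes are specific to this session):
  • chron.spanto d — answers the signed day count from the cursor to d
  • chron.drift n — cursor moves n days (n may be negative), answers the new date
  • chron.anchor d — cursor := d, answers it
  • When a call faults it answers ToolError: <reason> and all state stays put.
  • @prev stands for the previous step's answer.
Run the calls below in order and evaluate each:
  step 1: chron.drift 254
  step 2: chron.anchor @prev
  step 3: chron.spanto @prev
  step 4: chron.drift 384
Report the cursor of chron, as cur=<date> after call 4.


Answer: cur=2182-01-08

Derivation:
Then drift on 254, — result: 2180-12-20.
Invoking anchor on @prev, and observe 2180-12-20.
I call spanto on @prev, and see 0.
I call drift on 384, and get 2182-01-08.


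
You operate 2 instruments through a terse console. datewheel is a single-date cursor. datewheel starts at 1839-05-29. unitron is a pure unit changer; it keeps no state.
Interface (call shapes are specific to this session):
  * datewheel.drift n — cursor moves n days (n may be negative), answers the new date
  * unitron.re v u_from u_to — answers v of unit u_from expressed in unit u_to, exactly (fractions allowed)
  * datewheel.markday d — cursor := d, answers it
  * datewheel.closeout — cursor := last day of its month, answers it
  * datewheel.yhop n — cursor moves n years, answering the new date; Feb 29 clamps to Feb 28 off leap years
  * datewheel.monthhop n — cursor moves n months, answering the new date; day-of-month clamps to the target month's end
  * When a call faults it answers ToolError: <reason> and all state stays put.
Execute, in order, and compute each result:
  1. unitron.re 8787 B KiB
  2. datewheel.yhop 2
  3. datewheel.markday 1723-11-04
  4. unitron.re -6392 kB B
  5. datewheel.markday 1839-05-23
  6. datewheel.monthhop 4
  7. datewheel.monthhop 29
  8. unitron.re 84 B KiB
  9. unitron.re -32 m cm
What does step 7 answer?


>> re(v→8787, u_from→B, u_to→KiB)
<< 8787/1024
>> yhop(n→2)
<< 1841-05-29
>> markday(d→1723-11-04)
<< 1723-11-04
>> re(v→-6392, u_from→kB, u_to→B)
<< -6392000
>> markday(d→1839-05-23)
<< 1839-05-23
>> monthhop(n→4)
<< 1839-09-23
>> monthhop(n→29)
<< 1842-02-23
>> re(v→84, u_from→B, u_to→KiB)
<< 21/256
>> re(v→-32, u_from→m, u_to→cm)
<< -3200

Answer: 1842-02-23


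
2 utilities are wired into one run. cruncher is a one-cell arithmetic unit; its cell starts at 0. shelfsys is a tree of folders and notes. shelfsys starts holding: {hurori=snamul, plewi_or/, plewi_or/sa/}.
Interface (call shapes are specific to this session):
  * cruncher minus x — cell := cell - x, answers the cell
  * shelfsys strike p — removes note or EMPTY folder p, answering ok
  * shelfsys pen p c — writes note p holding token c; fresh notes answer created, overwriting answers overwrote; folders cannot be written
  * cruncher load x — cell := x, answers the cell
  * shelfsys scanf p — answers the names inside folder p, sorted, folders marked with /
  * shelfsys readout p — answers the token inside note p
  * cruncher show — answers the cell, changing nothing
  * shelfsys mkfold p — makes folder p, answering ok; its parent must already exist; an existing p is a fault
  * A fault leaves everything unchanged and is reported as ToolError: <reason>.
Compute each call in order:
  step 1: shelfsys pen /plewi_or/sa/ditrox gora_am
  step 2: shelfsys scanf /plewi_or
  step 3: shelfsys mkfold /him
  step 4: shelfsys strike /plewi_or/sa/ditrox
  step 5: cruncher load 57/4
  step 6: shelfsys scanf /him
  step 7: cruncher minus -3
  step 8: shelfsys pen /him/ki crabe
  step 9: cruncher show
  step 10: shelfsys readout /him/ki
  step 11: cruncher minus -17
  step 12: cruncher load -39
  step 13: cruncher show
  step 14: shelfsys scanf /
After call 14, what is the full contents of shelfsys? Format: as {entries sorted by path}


Answer: {him/, him/ki=crabe, hurori=snamul, plewi_or/, plewi_or/sa/}

Derivation:
→ shelfsys pen(p='/plewi_or/sa/ditrox', c='gora_am')
← created
→ shelfsys scanf(p='/plewi_or')
← [sa/]
→ shelfsys mkfold(p='/him')
← ok
→ shelfsys strike(p='/plewi_or/sa/ditrox')
← ok
→ cruncher load(x='57/4')
← 57/4
→ shelfsys scanf(p='/him')
← []
→ cruncher minus(x='-3')
← 69/4
→ shelfsys pen(p='/him/ki', c='crabe')
← created
→ cruncher show()
← 69/4
→ shelfsys readout(p='/him/ki')
← crabe
→ cruncher minus(x='-17')
← 137/4
→ cruncher load(x='-39')
← -39
→ cruncher show()
← -39
→ shelfsys scanf(p='/')
← [him/, hurori, plewi_or/]


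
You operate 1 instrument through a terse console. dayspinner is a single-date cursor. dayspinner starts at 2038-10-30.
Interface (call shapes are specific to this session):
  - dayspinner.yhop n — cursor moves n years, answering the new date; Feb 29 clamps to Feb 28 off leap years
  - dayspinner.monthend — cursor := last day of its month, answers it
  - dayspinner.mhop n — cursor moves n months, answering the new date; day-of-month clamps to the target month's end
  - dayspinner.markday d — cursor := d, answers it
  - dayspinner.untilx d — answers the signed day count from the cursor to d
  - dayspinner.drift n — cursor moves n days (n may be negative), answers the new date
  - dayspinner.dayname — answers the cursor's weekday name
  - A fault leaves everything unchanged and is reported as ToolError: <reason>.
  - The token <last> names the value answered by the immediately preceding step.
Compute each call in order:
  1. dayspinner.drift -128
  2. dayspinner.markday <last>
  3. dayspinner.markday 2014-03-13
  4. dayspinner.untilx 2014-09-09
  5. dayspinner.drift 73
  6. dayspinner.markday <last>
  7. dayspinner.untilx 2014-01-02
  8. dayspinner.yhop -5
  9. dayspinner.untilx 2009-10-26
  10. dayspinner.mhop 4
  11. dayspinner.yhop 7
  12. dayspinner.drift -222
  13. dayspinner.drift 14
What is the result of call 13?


$ drift -128
  2038-06-24
$ markday <last>
  2038-06-24
$ markday 2014-03-13
  2014-03-13
$ untilx 2014-09-09
  180
$ drift 73
  2014-05-25
$ markday <last>
  2014-05-25
$ untilx 2014-01-02
  -143
$ yhop -5
  2009-05-25
$ untilx 2009-10-26
  154
$ mhop 4
  2009-09-25
$ yhop 7
  2016-09-25
$ drift -222
  2016-02-16
$ drift 14
  2016-03-01

Answer: 2016-03-01


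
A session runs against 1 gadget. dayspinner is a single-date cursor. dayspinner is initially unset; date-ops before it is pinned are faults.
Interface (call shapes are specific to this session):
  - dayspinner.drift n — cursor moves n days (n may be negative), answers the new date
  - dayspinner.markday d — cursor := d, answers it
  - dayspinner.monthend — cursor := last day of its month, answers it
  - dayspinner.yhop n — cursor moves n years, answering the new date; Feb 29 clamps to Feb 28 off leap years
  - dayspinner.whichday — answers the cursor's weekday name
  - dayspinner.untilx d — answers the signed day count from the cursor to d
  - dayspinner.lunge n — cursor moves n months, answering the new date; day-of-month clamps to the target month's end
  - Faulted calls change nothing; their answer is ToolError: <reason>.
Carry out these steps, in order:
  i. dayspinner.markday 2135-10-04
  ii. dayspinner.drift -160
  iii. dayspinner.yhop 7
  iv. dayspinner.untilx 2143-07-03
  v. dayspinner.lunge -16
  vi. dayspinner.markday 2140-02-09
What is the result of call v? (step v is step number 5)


Answer: 2140-12-27

Derivation:
% 1. dayspinner.markday(d: 2135-10-04) == 2135-10-04
% 2. dayspinner.drift(n: -160) == 2135-04-27
% 3. dayspinner.yhop(n: 7) == 2142-04-27
% 4. dayspinner.untilx(d: 2143-07-03) == 432
% 5. dayspinner.lunge(n: -16) == 2140-12-27
% 6. dayspinner.markday(d: 2140-02-09) == 2140-02-09


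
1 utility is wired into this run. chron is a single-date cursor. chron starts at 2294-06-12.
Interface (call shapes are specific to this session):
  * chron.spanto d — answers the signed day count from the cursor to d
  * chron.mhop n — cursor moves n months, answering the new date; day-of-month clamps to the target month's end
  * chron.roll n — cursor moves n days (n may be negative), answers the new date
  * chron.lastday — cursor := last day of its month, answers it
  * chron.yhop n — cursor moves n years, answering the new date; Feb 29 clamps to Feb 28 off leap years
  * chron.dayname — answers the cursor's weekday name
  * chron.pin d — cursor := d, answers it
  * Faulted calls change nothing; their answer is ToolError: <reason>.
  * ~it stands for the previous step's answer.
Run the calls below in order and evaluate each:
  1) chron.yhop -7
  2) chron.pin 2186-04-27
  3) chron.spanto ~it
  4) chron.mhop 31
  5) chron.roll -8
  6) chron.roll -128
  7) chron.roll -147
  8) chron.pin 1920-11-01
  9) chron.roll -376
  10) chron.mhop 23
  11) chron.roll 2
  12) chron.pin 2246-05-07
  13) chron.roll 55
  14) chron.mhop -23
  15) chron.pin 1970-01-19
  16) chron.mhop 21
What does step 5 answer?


Answer: 2188-11-19

Derivation:
-> chron.yhop(-7)
<- 2287-06-12
-> chron.pin(2186-04-27)
<- 2186-04-27
-> chron.spanto(~it)
<- 0
-> chron.mhop(31)
<- 2188-11-27
-> chron.roll(-8)
<- 2188-11-19
-> chron.roll(-128)
<- 2188-07-14
-> chron.roll(-147)
<- 2188-02-18
-> chron.pin(1920-11-01)
<- 1920-11-01
-> chron.roll(-376)
<- 1919-10-22
-> chron.mhop(23)
<- 1921-09-22
-> chron.roll(2)
<- 1921-09-24
-> chron.pin(2246-05-07)
<- 2246-05-07
-> chron.roll(55)
<- 2246-07-01
-> chron.mhop(-23)
<- 2244-08-01
-> chron.pin(1970-01-19)
<- 1970-01-19
-> chron.mhop(21)
<- 1971-10-19


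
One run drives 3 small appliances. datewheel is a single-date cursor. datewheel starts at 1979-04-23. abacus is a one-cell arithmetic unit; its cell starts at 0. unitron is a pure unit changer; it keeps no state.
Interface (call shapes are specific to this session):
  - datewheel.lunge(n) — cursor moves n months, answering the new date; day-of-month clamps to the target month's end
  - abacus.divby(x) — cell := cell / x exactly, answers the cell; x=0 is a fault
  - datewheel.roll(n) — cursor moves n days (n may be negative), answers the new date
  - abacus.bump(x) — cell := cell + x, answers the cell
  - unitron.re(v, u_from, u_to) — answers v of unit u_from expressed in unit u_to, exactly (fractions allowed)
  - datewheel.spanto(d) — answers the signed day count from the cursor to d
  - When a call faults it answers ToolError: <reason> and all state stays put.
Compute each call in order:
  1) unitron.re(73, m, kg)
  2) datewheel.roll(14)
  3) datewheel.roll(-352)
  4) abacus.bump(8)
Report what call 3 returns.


Answer: 1978-05-20

Derivation:
==> unitron.re(v: 73, u_from: m, u_to: kg)
<== ToolError: incompatible units
==> datewheel.roll(n: 14)
<== 1979-05-07
==> datewheel.roll(n: -352)
<== 1978-05-20
==> abacus.bump(x: 8)
<== 8


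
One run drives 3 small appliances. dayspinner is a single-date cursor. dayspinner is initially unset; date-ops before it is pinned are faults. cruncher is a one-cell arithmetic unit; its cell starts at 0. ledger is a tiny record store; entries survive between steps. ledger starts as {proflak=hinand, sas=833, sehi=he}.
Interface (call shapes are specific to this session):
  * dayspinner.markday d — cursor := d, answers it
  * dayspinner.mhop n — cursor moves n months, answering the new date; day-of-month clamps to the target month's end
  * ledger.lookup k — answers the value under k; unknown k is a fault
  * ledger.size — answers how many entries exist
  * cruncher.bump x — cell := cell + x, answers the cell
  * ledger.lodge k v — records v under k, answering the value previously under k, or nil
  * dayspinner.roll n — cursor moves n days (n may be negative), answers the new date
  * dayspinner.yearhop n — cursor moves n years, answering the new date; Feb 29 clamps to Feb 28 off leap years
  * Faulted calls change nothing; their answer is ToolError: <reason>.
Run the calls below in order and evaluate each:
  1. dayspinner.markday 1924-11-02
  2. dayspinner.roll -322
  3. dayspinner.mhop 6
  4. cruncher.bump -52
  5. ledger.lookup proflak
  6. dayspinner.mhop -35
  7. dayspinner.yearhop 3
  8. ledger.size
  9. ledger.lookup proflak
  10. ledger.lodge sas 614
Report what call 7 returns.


! 1. dayspinner.markday(d='1924-11-02') -> 1924-11-02
! 2. dayspinner.roll(n='-322') -> 1923-12-16
! 3. dayspinner.mhop(n='6') -> 1924-06-16
! 4. cruncher.bump(x='-52') -> -52
! 5. ledger.lookup(k='proflak') -> hinand
! 6. dayspinner.mhop(n='-35') -> 1921-07-16
! 7. dayspinner.yearhop(n='3') -> 1924-07-16
! 8. ledger.size() -> 3
! 9. ledger.lookup(k='proflak') -> hinand
! 10. ledger.lodge(k='sas', v='614') -> 833

Answer: 1924-07-16


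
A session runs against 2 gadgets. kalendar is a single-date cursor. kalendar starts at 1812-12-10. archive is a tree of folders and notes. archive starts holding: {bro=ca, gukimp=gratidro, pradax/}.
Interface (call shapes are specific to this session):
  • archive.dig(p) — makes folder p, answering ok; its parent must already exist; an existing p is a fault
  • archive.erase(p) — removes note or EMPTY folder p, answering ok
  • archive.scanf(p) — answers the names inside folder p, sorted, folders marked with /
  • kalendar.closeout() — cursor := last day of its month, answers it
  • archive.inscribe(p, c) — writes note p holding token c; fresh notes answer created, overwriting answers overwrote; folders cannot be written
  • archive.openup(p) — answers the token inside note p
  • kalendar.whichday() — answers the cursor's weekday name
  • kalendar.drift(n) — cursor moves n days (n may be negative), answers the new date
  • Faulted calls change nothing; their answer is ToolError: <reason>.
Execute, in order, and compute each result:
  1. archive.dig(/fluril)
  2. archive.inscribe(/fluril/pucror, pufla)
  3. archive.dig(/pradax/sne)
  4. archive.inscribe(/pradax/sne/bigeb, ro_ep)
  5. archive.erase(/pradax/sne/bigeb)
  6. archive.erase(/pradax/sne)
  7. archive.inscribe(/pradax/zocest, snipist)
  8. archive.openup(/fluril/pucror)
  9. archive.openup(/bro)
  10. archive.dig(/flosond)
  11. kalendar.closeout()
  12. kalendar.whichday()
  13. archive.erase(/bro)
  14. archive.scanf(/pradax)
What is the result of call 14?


$ archive.dig p=/fluril
[out] ok
$ archive.inscribe p=/fluril/pucror c=pufla
[out] created
$ archive.dig p=/pradax/sne
[out] ok
$ archive.inscribe p=/pradax/sne/bigeb c=ro_ep
[out] created
$ archive.erase p=/pradax/sne/bigeb
[out] ok
$ archive.erase p=/pradax/sne
[out] ok
$ archive.inscribe p=/pradax/zocest c=snipist
[out] created
$ archive.openup p=/fluril/pucror
[out] pufla
$ archive.openup p=/bro
[out] ca
$ archive.dig p=/flosond
[out] ok
$ kalendar.closeout
[out] 1812-12-31
$ kalendar.whichday
[out] Thursday
$ archive.erase p=/bro
[out] ok
$ archive.scanf p=/pradax
[out] [zocest]

Answer: [zocest]


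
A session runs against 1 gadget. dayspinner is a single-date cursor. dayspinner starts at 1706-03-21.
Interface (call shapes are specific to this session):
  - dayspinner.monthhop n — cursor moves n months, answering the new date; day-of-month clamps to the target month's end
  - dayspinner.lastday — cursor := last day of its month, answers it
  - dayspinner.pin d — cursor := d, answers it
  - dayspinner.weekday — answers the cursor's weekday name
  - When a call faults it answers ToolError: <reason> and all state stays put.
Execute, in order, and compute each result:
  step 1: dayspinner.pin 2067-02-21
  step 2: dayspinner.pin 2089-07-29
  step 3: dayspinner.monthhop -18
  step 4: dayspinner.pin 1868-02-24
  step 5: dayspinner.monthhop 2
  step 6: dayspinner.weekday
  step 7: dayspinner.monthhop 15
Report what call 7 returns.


# 1. pin(d→2067-02-21) == 2067-02-21
# 2. pin(d→2089-07-29) == 2089-07-29
# 3. monthhop(n→-18) == 2088-01-29
# 4. pin(d→1868-02-24) == 1868-02-24
# 5. monthhop(n→2) == 1868-04-24
# 6. weekday() == Friday
# 7. monthhop(n→15) == 1869-07-24

Answer: 1869-07-24


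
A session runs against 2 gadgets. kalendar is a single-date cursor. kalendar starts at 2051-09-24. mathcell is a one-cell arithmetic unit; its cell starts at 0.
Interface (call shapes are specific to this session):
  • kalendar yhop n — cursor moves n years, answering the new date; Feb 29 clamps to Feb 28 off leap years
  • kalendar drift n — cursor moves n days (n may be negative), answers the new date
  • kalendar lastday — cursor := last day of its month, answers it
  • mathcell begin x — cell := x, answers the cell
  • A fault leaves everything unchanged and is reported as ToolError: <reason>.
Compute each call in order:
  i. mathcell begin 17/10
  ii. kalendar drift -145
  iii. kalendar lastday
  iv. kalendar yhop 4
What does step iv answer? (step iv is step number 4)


Answer: 2055-05-31

Derivation:
Act: mathcell begin[x→17/10]
Obs: 17/10
Act: kalendar drift[n→-145]
Obs: 2051-05-02
Act: kalendar lastday[]
Obs: 2051-05-31
Act: kalendar yhop[n→4]
Obs: 2055-05-31


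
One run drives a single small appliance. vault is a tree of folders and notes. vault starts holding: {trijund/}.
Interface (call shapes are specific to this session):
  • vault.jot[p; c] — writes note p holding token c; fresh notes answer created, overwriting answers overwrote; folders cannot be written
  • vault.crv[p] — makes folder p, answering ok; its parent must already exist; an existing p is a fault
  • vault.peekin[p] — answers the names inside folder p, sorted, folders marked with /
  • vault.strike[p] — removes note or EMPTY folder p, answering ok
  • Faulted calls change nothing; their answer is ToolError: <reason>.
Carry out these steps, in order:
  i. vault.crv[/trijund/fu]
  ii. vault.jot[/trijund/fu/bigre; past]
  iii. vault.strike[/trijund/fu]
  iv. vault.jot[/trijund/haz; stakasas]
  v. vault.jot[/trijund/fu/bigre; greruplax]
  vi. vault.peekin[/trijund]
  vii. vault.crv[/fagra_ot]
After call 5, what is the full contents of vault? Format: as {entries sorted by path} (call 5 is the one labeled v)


-> crv(p=/trijund/fu)
<- ok
-> jot(p=/trijund/fu/bigre, c=past)
<- created
-> strike(p=/trijund/fu)
<- ToolError: not empty
-> jot(p=/trijund/haz, c=stakasas)
<- created
-> jot(p=/trijund/fu/bigre, c=greruplax)
<- overwrote
-> peekin(p=/trijund)
<- [fu/, haz]
-> crv(p=/fagra_ot)
<- ok

Answer: {trijund/, trijund/fu/, trijund/fu/bigre=greruplax, trijund/haz=stakasas}


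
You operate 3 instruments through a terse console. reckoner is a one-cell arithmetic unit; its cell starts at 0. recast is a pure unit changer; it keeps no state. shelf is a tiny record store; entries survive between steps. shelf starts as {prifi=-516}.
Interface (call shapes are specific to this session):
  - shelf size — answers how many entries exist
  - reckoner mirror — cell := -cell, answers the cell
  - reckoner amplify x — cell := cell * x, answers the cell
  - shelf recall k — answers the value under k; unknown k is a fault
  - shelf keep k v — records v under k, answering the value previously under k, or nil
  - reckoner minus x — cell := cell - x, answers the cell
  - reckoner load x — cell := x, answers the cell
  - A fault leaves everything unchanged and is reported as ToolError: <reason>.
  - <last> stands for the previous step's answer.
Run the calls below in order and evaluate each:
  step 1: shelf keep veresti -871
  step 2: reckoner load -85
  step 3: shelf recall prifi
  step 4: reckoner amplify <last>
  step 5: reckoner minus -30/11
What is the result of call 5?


Answer: 482490/11

Derivation:
CALL shelf keep[k→veresti; v→-871]
RET  nil
CALL reckoner load[x→-85]
RET  -85
CALL shelf recall[k→prifi]
RET  -516
CALL reckoner amplify[x→<last>]
RET  43860
CALL reckoner minus[x→-30/11]
RET  482490/11


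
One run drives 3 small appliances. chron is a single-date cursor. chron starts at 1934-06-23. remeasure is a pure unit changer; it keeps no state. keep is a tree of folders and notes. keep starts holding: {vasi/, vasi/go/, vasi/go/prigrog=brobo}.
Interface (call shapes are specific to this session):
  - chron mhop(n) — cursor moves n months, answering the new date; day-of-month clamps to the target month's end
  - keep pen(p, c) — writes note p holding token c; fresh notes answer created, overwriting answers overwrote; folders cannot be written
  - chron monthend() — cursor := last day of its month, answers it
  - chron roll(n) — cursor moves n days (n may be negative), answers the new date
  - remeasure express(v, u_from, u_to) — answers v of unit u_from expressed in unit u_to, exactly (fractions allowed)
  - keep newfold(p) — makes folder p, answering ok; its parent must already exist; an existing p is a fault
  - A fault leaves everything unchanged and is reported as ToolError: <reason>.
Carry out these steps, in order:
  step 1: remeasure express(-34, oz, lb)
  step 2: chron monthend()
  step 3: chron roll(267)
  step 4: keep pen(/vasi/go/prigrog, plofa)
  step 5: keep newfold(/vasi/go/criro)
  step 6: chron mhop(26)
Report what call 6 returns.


CALL remeasure express[-34; oz; lb]
RET  -17/8
CALL chron monthend[]
RET  1934-06-30
CALL chron roll[267]
RET  1935-03-24
CALL keep pen[/vasi/go/prigrog; plofa]
RET  overwrote
CALL keep newfold[/vasi/go/criro]
RET  ok
CALL chron mhop[26]
RET  1937-05-24

Answer: 1937-05-24


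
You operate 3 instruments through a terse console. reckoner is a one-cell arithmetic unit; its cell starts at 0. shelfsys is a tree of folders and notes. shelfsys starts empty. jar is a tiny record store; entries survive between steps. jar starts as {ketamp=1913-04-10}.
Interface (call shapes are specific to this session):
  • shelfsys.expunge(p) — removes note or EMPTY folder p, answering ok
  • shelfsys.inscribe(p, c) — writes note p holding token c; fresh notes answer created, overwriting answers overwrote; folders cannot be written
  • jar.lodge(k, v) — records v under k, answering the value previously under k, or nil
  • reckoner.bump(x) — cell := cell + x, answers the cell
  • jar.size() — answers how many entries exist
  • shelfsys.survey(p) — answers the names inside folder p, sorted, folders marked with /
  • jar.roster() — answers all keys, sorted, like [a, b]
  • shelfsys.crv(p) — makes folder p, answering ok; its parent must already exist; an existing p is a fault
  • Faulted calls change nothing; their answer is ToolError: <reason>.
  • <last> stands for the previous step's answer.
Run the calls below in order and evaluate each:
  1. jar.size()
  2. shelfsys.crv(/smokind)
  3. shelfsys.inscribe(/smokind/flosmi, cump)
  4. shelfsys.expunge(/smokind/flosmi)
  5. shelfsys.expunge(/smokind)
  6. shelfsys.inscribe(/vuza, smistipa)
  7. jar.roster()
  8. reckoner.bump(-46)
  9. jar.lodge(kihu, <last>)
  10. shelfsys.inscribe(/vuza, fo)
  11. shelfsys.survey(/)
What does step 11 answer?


Answer: [vuza]

Derivation:
-> jar.size()
<- 1
-> shelfsys.crv(p=/smokind)
<- ok
-> shelfsys.inscribe(p=/smokind/flosmi, c=cump)
<- created
-> shelfsys.expunge(p=/smokind/flosmi)
<- ok
-> shelfsys.expunge(p=/smokind)
<- ok
-> shelfsys.inscribe(p=/vuza, c=smistipa)
<- created
-> jar.roster()
<- [ketamp]
-> reckoner.bump(x=-46)
<- -46
-> jar.lodge(k=kihu, v=<last>)
<- nil
-> shelfsys.inscribe(p=/vuza, c=fo)
<- overwrote
-> shelfsys.survey(p=/)
<- [vuza]


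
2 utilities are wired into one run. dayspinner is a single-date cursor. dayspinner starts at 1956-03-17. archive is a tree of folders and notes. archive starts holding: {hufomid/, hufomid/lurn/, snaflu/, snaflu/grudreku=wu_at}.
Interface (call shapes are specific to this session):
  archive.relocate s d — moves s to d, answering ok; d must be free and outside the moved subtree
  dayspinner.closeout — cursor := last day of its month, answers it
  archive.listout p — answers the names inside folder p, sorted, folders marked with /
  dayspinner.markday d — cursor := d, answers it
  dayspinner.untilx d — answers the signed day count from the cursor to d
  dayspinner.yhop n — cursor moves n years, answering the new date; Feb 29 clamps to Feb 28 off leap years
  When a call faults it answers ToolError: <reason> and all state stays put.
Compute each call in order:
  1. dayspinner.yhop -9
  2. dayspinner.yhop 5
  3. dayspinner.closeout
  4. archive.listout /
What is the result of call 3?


Answer: 1952-03-31

Derivation:
·→ yhop(n: -9)
·← 1947-03-17
·→ yhop(n: 5)
·← 1952-03-17
·→ closeout()
·← 1952-03-31
·→ listout(p: /)
·← [hufomid/, snaflu/]


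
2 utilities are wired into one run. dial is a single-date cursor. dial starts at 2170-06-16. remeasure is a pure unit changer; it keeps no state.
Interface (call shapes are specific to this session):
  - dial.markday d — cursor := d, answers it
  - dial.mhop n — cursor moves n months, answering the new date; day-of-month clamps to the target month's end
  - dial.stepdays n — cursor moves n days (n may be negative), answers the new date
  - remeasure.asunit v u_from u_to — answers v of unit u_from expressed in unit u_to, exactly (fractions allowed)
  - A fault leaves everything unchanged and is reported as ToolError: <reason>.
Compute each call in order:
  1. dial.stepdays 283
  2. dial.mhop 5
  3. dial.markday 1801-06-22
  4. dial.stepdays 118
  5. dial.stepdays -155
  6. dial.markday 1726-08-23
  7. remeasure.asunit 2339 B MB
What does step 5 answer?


Act: stepdays[n: 283]
Obs: 2171-03-26
Act: mhop[n: 5]
Obs: 2171-08-26
Act: markday[d: 1801-06-22]
Obs: 1801-06-22
Act: stepdays[n: 118]
Obs: 1801-10-18
Act: stepdays[n: -155]
Obs: 1801-05-16
Act: markday[d: 1726-08-23]
Obs: 1726-08-23
Act: asunit[v: 2339; u_from: B; u_to: MB]
Obs: 2339/1000000

Answer: 1801-05-16


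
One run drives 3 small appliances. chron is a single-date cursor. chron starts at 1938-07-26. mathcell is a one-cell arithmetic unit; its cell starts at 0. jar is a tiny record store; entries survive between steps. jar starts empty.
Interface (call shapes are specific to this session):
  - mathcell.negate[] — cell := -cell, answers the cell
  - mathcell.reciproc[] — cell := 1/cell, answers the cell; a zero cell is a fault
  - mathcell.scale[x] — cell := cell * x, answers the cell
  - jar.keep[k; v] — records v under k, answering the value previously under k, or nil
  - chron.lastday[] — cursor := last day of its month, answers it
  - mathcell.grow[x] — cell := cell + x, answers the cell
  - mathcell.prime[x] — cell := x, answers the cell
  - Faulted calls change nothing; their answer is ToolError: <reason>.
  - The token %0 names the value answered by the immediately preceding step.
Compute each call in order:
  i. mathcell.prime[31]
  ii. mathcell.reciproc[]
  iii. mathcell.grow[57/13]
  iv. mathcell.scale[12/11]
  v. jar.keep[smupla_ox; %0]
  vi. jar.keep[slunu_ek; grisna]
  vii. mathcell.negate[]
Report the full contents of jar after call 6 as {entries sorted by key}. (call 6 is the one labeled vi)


Then prime(x: 31): 31.
I call reciproc(), → 1/31.
Now I run grow(x: 57/13), and observe 1780/403.
I run scale(x: 12/11), → 21360/4433.
I invoke keep(k: smupla_ox, v: %0), — result: nil.
I try keep(k: slunu_ek, v: grisna), which returns nil.
I call negate: -21360/4433.

Answer: {slunu_ek=grisna, smupla_ox=21360/4433}


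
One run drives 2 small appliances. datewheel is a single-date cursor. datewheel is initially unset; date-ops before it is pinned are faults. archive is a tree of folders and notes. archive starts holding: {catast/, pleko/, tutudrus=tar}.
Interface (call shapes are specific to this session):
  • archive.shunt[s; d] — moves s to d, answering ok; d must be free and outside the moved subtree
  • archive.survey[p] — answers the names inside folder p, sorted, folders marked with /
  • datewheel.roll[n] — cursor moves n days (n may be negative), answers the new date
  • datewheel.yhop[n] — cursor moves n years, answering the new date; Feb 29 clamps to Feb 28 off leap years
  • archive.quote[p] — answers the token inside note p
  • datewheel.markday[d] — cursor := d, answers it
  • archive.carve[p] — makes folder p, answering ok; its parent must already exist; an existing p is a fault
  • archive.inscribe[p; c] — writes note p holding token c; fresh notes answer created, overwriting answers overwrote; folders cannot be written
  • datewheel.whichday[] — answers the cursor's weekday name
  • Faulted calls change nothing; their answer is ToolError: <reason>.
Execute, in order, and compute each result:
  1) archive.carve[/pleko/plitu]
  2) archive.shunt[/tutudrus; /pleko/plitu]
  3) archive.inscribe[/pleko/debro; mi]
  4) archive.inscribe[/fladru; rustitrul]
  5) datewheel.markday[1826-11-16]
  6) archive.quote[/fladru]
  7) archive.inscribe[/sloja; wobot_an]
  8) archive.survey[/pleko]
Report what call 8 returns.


% archive.carve p='/pleko/plitu'
[out] ok
% archive.shunt s='/tutudrus' d='/pleko/plitu'
[out] ToolError: exists
% archive.inscribe p='/pleko/debro' c='mi'
[out] created
% archive.inscribe p='/fladru' c='rustitrul'
[out] created
% datewheel.markday d='1826-11-16'
[out] 1826-11-16
% archive.quote p='/fladru'
[out] rustitrul
% archive.inscribe p='/sloja' c='wobot_an'
[out] created
% archive.survey p='/pleko'
[out] [debro, plitu/]

Answer: [debro, plitu/]


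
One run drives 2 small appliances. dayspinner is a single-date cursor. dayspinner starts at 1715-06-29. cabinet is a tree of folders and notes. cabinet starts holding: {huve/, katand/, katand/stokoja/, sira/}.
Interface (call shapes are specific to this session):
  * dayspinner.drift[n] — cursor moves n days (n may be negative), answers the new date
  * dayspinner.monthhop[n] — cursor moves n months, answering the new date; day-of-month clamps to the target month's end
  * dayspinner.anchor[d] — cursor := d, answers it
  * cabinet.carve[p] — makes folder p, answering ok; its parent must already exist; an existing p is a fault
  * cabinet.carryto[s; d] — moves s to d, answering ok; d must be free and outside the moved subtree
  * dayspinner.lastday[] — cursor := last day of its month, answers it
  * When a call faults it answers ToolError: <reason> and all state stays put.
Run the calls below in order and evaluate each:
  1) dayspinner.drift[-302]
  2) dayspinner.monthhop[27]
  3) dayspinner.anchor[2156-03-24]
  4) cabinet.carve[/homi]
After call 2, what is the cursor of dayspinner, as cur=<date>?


·→ dayspinner.drift(n='-302')
·← 1714-08-31
·→ dayspinner.monthhop(n='27')
·← 1716-11-30
·→ dayspinner.anchor(d='2156-03-24')
·← 2156-03-24
·→ cabinet.carve(p='/homi')
·← ok

Answer: cur=1716-11-30


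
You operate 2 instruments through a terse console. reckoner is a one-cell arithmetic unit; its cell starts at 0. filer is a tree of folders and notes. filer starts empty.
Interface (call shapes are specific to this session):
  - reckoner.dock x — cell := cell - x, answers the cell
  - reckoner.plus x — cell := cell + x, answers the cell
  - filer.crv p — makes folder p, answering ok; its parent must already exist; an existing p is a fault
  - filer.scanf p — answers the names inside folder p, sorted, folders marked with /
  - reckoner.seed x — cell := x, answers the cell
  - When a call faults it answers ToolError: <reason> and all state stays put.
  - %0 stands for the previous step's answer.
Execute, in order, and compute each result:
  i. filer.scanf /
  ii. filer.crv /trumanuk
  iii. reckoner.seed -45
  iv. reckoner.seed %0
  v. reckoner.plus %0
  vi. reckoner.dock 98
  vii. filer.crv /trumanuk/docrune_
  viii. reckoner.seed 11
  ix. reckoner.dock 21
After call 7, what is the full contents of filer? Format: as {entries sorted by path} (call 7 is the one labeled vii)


CALL filer.scanf[p=/]
RET  []
CALL filer.crv[p=/trumanuk]
RET  ok
CALL reckoner.seed[x=-45]
RET  -45
CALL reckoner.seed[x=%0]
RET  -45
CALL reckoner.plus[x=%0]
RET  -90
CALL reckoner.dock[x=98]
RET  -188
CALL filer.crv[p=/trumanuk/docrune_]
RET  ok
CALL reckoner.seed[x=11]
RET  11
CALL reckoner.dock[x=21]
RET  -10

Answer: {trumanuk/, trumanuk/docrune_/}


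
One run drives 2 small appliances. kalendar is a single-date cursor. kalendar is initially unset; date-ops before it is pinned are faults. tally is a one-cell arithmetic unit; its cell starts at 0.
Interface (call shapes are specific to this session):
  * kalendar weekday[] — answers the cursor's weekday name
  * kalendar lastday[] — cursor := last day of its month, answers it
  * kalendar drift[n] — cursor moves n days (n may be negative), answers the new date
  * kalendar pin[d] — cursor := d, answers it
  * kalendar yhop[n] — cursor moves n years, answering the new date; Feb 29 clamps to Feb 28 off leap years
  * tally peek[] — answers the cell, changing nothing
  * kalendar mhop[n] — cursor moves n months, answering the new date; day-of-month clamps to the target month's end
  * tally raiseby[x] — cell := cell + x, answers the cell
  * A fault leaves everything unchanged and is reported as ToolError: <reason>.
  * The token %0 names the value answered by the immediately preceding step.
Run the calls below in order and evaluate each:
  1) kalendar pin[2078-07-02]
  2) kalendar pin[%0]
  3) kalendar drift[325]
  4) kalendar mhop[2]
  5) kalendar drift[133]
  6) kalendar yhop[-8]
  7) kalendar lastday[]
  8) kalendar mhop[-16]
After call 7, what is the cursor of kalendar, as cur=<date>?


Step: kalendar pin[2078-07-02]
Result: 2078-07-02
Step: kalendar pin[%0]
Result: 2078-07-02
Step: kalendar drift[325]
Result: 2079-05-23
Step: kalendar mhop[2]
Result: 2079-07-23
Step: kalendar drift[133]
Result: 2079-12-03
Step: kalendar yhop[-8]
Result: 2071-12-03
Step: kalendar lastday[]
Result: 2071-12-31
Step: kalendar mhop[-16]
Result: 2070-08-31

Answer: cur=2071-12-31


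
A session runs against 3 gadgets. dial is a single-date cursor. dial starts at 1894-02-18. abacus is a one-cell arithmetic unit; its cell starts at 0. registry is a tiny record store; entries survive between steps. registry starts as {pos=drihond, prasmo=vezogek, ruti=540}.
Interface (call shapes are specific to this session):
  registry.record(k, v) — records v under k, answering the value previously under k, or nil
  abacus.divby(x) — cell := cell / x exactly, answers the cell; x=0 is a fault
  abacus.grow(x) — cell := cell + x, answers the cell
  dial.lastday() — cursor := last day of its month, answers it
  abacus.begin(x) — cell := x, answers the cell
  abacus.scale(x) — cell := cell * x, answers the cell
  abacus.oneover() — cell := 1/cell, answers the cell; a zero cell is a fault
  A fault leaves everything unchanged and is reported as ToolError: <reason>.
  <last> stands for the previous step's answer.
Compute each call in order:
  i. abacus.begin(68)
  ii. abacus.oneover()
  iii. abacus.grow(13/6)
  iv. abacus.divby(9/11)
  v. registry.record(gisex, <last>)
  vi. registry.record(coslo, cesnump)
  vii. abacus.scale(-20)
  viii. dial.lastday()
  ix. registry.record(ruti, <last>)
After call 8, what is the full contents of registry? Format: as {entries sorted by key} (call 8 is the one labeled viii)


Answer: {coslo=cesnump, gisex=4895/1836, pos=drihond, prasmo=vezogek, ruti=540}

Derivation:
==> abacus.begin(x: 68)
<== 68
==> abacus.oneover()
<== 1/68
==> abacus.grow(x: 13/6)
<== 445/204
==> abacus.divby(x: 9/11)
<== 4895/1836
==> registry.record(k: gisex, v: <last>)
<== nil
==> registry.record(k: coslo, v: cesnump)
<== nil
==> abacus.scale(x: -20)
<== -24475/459
==> dial.lastday()
<== 1894-02-28
==> registry.record(k: ruti, v: <last>)
<== 540


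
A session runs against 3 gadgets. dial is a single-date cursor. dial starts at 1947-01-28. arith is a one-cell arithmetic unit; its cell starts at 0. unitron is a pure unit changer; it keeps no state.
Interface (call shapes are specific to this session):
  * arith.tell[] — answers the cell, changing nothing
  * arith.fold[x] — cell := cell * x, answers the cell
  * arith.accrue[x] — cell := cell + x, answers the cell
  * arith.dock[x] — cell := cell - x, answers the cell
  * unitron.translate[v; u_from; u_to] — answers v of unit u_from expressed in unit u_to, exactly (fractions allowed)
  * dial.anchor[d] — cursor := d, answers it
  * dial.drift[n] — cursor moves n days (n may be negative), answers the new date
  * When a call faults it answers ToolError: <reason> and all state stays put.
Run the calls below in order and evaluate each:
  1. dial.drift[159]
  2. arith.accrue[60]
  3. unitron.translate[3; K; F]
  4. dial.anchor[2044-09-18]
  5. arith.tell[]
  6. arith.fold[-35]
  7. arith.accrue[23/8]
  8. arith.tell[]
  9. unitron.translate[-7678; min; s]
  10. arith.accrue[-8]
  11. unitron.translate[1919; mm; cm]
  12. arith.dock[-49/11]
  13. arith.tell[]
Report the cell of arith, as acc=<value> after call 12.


Answer: acc=-184859/88

Derivation:
$ dial.drift n='159'
  1947-07-06
$ arith.accrue x='60'
  60
$ unitron.translate v='3' u_from='K' u_to='F'
  -45427/100
$ dial.anchor d='2044-09-18'
  2044-09-18
$ arith.tell
  60
$ arith.fold x='-35'
  -2100
$ arith.accrue x='23/8'
  -16777/8
$ arith.tell
  -16777/8
$ unitron.translate v='-7678' u_from='min' u_to='s'
  -460680
$ arith.accrue x='-8'
  -16841/8
$ unitron.translate v='1919' u_from='mm' u_to='cm'
  1919/10
$ arith.dock x='-49/11'
  -184859/88
$ arith.tell
  -184859/88


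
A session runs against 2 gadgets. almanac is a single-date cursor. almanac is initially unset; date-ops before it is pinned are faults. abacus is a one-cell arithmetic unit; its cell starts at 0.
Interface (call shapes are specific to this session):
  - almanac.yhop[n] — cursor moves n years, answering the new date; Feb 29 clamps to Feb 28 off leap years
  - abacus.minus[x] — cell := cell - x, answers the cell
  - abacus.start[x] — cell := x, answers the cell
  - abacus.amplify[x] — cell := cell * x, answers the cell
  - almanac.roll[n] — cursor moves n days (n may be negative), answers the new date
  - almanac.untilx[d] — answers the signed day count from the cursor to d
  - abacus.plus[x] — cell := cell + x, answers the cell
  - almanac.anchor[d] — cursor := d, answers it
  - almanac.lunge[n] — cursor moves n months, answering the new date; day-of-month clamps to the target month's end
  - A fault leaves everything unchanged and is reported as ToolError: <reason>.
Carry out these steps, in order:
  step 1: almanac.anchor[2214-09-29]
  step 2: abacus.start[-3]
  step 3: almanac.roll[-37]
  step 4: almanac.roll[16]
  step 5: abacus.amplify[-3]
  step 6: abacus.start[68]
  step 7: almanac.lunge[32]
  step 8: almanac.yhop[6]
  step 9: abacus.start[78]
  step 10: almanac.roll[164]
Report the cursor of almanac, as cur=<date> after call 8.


CALL anchor[d=2214-09-29]
RET  2214-09-29
CALL start[x=-3]
RET  -3
CALL roll[n=-37]
RET  2214-08-23
CALL roll[n=16]
RET  2214-09-08
CALL amplify[x=-3]
RET  9
CALL start[x=68]
RET  68
CALL lunge[n=32]
RET  2217-05-08
CALL yhop[n=6]
RET  2223-05-08
CALL start[x=78]
RET  78
CALL roll[n=164]
RET  2223-10-19

Answer: cur=2223-05-08


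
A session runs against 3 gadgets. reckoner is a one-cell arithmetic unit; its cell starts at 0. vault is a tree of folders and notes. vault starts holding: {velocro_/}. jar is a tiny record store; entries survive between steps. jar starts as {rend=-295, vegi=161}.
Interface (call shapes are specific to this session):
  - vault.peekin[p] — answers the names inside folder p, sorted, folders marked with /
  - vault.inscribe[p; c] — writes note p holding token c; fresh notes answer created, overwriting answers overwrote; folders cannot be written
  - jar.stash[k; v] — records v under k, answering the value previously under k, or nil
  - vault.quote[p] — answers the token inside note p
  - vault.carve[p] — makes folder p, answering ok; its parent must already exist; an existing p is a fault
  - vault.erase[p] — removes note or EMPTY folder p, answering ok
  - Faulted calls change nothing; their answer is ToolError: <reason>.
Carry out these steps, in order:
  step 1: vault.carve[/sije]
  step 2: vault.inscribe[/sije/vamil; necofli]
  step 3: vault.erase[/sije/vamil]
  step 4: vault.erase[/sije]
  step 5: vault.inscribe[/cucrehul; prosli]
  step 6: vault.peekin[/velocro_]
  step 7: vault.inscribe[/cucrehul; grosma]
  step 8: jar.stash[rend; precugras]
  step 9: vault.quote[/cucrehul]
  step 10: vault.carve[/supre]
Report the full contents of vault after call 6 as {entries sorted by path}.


// 1. carve(p=/sije) ~> ok
// 2. inscribe(p=/sije/vamil, c=necofli) ~> created
// 3. erase(p=/sije/vamil) ~> ok
// 4. erase(p=/sije) ~> ok
// 5. inscribe(p=/cucrehul, c=prosli) ~> created
// 6. peekin(p=/velocro_) ~> []
// 7. inscribe(p=/cucrehul, c=grosma) ~> overwrote
// 8. stash(k=rend, v=precugras) ~> -295
// 9. quote(p=/cucrehul) ~> grosma
// 10. carve(p=/supre) ~> ok

Answer: {cucrehul=prosli, velocro_/}
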